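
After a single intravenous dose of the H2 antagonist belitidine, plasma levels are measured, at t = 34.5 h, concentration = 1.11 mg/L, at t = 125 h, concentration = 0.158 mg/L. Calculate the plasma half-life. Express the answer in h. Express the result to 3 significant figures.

32.2 h

k = ln(C₁/C₂) / (t₂ − t₁) = ln(1.11/0.158) / (125 − 34.5)
  = 1.950 / 90.50 = 0.02155 h⁻¹
t½ = ln2 / k = 0.693147 / 0.02155 = 32.16 h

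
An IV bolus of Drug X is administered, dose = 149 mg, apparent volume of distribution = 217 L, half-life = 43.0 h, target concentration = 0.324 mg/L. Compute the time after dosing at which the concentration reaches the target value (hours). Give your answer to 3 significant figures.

C₀ = Dose / Vd = 149.0 / 217 = 0.6866 mg/L
k = ln2 / t½ = 0.693147 / 43.0 = 0.01612 h⁻¹
t = ln(C₀ / C) / k = ln(0.6866 / 0.324) / 0.01612
  = ln(2.119) / 0.01612 = 0.7509 / 0.01612 = 46.58 h

46.6 h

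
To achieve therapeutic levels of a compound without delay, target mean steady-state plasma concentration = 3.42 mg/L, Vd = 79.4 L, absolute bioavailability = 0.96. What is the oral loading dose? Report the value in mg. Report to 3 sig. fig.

283 mg

LD = Css × Vd / F = 3.42 × 79.4 / 0.96 = 282.9 mg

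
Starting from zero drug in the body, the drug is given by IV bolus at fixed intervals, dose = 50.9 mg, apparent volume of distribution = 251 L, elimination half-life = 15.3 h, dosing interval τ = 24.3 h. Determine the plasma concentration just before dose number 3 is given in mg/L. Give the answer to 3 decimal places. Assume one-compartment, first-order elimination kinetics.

0.090 mg/L

C₀ per dose = Dose / Vd = 50.9 / 251 = 0.2028 mg/L
k = ln2 / t½ = 0.693147 / 15.3 = 0.04530 h⁻¹
Fraction remaining after one interval: r = e^(−kτ) = e^(−0.04530 × 24.3) = 0.3326
Before dose 3, 2 doses have been given (aged 1τ, 2τ).
C_trough = C₀ × (r + r²) = 0.2028 × (0.3326 + 0.1106) = 0.08988 mg/L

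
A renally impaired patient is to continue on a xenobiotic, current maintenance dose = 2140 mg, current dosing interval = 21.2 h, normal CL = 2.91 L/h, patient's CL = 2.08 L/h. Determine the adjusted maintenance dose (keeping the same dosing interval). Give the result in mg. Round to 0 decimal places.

1530 mg

To keep the same average steady-state level, dosing rate must scale with clearance.
CL ratio = 2.08 / 2.91 = 0.7148
New dose (same interval) = 2140 × 0.7148 = 1530 mg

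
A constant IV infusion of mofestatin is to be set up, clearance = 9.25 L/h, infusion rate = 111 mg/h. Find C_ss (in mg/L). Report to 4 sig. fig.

12.00 mg/L

At steady state Css = R₀ / CL = 111 / 9.250 = 12.00 mg/L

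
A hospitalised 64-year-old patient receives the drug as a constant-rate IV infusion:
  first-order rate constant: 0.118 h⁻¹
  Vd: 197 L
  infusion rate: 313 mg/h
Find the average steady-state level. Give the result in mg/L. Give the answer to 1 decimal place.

CL = k × Vd = 0.1180 × 197 = 23.25 L/h
At steady state Css = R₀ / CL = 313 / 23.25 = 13.46 mg/L

13.5 mg/L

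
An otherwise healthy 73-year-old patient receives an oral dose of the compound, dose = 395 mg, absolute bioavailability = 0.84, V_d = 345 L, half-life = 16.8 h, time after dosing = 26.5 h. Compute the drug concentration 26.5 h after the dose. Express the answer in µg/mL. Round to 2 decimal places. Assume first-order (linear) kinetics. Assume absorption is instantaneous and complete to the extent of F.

Amount reaching circulation = F × Dose = 0.84 × 395.0 = 331.8 mg
C₀ = F·Dose / Vd = 331.8 / 345 = 0.9617 mg/L
k = ln2 / t½ = 0.693147 / 16.8 = 0.04126 h⁻¹
C = C₀ · e^(−k·t) = 0.9617 × e^(−0.04126 × 26.5)
  = 0.9617 × 0.3351 = 0.3223 mg/L
(0.3223 mg/L = 0.3223 µg/mL)

0.32 µg/mL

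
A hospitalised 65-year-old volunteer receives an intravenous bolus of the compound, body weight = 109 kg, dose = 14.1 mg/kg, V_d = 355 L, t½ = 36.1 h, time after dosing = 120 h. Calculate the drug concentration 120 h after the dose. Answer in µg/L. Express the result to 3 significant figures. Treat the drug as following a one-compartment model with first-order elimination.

432 µg/L

Total dose = 14.1 × 109 = 1537 mg
C₀ = Dose / Vd = 1537 / 355 = 4.330 mg/L
k = ln2 / t½ = 0.693147 / 36.1 = 0.01920 h⁻¹
C = C₀ · e^(−k·t) = 4.330 × e^(−0.01920 × 120)
  = 4.330 × 0.09986 = 0.4324 mg/L
Convert: 0.4324 mg/L × 1000 = 432.4 µg/L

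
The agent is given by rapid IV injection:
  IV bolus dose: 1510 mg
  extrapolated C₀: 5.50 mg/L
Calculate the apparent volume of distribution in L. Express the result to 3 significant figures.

275 L

Vd = Dose / C₀ = 1510 / 5.50 = 274.5 L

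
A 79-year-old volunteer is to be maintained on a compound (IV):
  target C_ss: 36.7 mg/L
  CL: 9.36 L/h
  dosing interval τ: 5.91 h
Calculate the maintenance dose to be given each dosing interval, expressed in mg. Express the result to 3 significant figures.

At steady state, Dose/τ = Css × CL.
Dose = Css × CL × τ = 36.7 × 9.360 × 5.91 = 2030 mg

2030 mg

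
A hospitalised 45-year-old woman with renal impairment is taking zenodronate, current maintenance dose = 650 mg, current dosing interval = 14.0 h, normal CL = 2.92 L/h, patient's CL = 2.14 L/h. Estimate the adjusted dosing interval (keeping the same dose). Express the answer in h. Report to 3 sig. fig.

To keep the same average steady-state level, dosing rate must scale with clearance.
CL ratio = 2.14 / 2.92 = 0.7329
New interval (same dose) = 14.0 / 0.7329 = 19.10 h

19.1 h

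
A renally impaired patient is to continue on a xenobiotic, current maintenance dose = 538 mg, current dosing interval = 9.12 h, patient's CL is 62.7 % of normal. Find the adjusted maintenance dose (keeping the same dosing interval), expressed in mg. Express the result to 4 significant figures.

To keep the same average steady-state level, dosing rate must scale with clearance.
CL ratio = 62.7 / 100 = 0.6270
New dose (same interval) = 538 × 0.6270 = 337.3 mg

337.3 mg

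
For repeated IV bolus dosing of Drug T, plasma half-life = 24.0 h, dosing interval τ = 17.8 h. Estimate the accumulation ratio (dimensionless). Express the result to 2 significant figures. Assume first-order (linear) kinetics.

2.5

k = ln2 / t½ = 0.693147 / 24.0 = 0.02888 h⁻¹
e^(−kτ) = e^(−0.02888 × 17.8) = 0.5981
Accumulation ratio R = 1 / (1 − e^(−kτ)) = 1 / (1 − 0.5981) = 2.488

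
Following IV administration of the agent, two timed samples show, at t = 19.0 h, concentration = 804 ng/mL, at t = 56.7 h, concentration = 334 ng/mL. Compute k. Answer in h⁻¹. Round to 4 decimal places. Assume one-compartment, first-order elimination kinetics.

k = ln(C₁/C₂) / (t₂ − t₁) = ln(804/334) / (56.7 − 19.0)
  = 0.8785 / 37.70 = 0.02330 h⁻¹

0.0233 h⁻¹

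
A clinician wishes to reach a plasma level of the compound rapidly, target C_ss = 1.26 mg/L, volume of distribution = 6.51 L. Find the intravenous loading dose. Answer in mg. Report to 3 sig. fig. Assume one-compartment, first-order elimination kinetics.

LD = Css × Vd = 1.26 × 6.51 = 8.203 mg

8.20 mg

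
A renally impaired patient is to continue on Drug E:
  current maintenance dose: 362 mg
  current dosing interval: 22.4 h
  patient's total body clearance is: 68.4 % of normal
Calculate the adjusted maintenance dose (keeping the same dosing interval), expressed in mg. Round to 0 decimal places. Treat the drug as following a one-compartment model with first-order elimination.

To keep the same average steady-state level, dosing rate must scale with clearance.
CL ratio = 68.4 / 100 = 0.6840
New dose (same interval) = 362 × 0.6840 = 247.6 mg

248 mg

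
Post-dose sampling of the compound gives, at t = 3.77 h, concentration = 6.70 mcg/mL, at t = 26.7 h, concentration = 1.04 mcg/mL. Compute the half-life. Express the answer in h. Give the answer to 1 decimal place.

8.5 h

k = ln(C₁/C₂) / (t₂ − t₁) = ln(6.70/1.04) / (26.7 − 3.77)
  = 1.863 / 22.93 = 0.08125 h⁻¹
t½ = ln2 / k = 0.693147 / 0.08125 = 8.531 h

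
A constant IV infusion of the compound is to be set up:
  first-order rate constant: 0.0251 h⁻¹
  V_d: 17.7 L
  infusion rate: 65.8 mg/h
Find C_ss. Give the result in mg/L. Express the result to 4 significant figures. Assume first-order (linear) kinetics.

CL = k × Vd = 0.02510 × 17.7 = 0.4443 L/h
At steady state Css = R₀ / CL = 65.8 / 0.4443 = 148.1 mg/L

148.1 mg/L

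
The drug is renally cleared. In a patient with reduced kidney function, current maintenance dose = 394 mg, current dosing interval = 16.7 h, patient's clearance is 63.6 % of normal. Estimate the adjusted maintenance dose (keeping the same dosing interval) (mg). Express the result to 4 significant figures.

To keep the same average steady-state level, dosing rate must scale with clearance.
CL ratio = 63.6 / 100 = 0.6360
New dose (same interval) = 394 × 0.6360 = 250.6 mg

250.6 mg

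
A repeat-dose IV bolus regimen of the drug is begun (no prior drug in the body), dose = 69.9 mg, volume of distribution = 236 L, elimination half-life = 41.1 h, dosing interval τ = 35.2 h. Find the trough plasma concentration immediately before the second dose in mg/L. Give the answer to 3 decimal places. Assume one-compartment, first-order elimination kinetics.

C₀ per dose = Dose / Vd = 69.9 / 236 = 0.2962 mg/L
k = ln2 / t½ = 0.693147 / 41.1 = 0.01686 h⁻¹
Fraction remaining after one interval: r = e^(−kτ) = e^(−0.01686 × 35.2) = 0.5524
Before dose 2, 1 dose has been given (aged 1τ).
C_trough = C₀ × r = 0.2962 × 0.5524 = 0.1636 mg/L

0.164 mg/L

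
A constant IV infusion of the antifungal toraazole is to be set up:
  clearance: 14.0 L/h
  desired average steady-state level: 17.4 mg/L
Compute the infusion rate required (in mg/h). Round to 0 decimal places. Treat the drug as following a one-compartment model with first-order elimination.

244 mg/h

At steady state, infusion rate R₀ = Css × CL = 17.4 × 14.00 = 243.6 mg/h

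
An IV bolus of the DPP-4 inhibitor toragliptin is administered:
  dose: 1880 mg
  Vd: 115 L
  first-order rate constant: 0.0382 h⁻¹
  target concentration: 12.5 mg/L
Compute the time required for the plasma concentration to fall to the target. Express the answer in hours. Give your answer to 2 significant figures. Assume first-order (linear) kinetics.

7.0 h

C₀ = Dose / Vd = 1880 / 115 = 16.35 mg/L
t = ln(C₀ / C) / k = ln(16.35 / 12.5) / 0.03820
  = ln(1.308) / 0.03820 = 0.2685 / 0.03820 = 7.029 h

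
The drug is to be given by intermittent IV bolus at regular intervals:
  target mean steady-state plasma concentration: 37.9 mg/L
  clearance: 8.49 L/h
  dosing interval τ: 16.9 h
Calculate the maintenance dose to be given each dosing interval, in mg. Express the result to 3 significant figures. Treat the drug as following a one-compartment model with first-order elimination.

At steady state, Dose/τ = Css × CL.
Dose = Css × CL × τ = 37.9 × 8.490 × 16.9 = 5438 mg

5440 mg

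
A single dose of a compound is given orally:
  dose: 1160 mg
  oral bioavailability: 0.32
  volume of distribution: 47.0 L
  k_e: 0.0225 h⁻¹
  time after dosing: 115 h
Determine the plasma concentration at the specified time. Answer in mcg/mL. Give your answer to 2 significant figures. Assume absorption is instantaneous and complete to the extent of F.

Amount reaching circulation = F × Dose = 0.32 × 1160 = 371.2 mg
C₀ = F·Dose / Vd = 371.2 / 47.0 = 7.898 mg/L
C = C₀ · e^(−k·t) = 7.898 × e^(−0.02250 × 115)
  = 7.898 × 0.07521 = 0.5940 mg/L
(0.5940 mg/L = 0.5940 mcg/mL)

0.59 mcg/mL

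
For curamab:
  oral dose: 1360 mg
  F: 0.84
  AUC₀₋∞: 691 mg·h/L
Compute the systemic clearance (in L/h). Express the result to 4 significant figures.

1.653 L/h

CL = F·Dose / AUC = 0.84 × 1360 / 691 = 1.653 L/h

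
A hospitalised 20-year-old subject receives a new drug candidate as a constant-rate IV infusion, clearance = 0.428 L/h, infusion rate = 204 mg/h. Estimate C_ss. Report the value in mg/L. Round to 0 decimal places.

477 mg/L

At steady state Css = R₀ / CL = 204 / 0.4280 = 476.6 mg/L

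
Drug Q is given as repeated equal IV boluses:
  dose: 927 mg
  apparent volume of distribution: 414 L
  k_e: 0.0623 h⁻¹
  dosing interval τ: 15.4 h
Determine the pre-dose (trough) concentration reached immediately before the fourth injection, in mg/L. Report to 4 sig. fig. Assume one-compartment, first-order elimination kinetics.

C₀ per dose = Dose / Vd = 927 / 414 = 2.239 mg/L
Fraction remaining after one interval: r = e^(−kτ) = e^(−0.06230 × 15.4) = 0.3831
Before dose 4, 3 doses have been given (aged 1τ, 2τ, 3τ).
C_trough = C₀ × (r + r² + … + r^3) = C₀ × r(1−r^3)/(1−r)
        = 2.239 × 0.3831 × (1 − 0.05623) / (1 − 0.3831) = 1.312 mg/L

1.312 mg/L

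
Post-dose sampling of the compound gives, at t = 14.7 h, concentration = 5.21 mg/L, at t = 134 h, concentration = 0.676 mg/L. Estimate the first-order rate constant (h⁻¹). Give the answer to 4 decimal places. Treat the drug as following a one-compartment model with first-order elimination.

0.0171 h⁻¹

k = ln(C₁/C₂) / (t₂ − t₁) = ln(5.21/0.676) / (134 − 14.7)
  = 2.042 / 119.3 = 0.01712 h⁻¹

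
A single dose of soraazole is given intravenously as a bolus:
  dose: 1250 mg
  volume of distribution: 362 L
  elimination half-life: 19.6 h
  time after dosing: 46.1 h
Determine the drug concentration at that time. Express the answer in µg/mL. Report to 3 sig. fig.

0.676 µg/mL

C₀ = Dose / Vd = 1250 / 362 = 3.453 mg/L
k = ln2 / t½ = 0.693147 / 19.6 = 0.03536 h⁻¹
C = C₀ · e^(−k·t) = 3.453 × e^(−0.03536 × 46.1)
  = 3.453 × 0.1959 = 0.6764 mg/L
(0.6764 mg/L = 0.6764 µg/mL)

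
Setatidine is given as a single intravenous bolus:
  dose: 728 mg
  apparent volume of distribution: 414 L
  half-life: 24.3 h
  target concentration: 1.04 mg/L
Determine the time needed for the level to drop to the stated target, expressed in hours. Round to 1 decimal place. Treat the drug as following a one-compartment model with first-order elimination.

18.4 h

C₀ = Dose / Vd = 728.0 / 414 = 1.758 mg/L
k = ln2 / t½ = 0.693147 / 24.3 = 0.02852 h⁻¹
t = ln(C₀ / C) / k = ln(1.758 / 1.04) / 0.02852
  = ln(1.690) / 0.02852 = 0.5247 / 0.02852 = 18.40 h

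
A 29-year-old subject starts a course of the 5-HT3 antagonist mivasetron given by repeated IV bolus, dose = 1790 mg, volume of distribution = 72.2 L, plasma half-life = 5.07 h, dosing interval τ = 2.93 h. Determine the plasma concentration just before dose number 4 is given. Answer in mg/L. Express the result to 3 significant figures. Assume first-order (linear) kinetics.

35.2 mg/L

C₀ per dose = Dose / Vd = 1790 / 72.2 = 24.79 mg/L
k = ln2 / t½ = 0.693147 / 5.07 = 0.1367 h⁻¹
Fraction remaining after one interval: r = e^(−kτ) = e^(−0.1367 × 2.93) = 0.6700
Before dose 4, 3 doses have been given (aged 1τ, 2τ, 3τ).
C_trough = C₀ × (r + r² + … + r^3) = C₀ × r(1−r^3)/(1−r)
        = 24.79 × 0.6700 × (1 − 0.3008) / (1 − 0.6700) = 35.19 mg/L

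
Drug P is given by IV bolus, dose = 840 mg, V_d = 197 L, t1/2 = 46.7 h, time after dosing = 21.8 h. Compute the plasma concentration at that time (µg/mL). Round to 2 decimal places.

C₀ = Dose / Vd = 840.0 / 197 = 4.264 mg/L
k = ln2 / t½ = 0.693147 / 46.7 = 0.01484 h⁻¹
C = C₀ · e^(−k·t) = 4.264 × e^(−0.01484 × 21.8)
  = 4.264 × 0.7236 = 3.085 mg/L
(3.085 mg/L = 3.085 µg/mL)

3.09 µg/mL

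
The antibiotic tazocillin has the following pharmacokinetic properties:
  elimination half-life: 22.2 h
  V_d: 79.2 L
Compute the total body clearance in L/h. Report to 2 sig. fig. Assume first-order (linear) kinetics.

k = ln2 / t½ = 0.693147 / 22.2 = 0.03122 h⁻¹
CL = k × Vd = 0.03122 × 79.2 = 2.473 L/h

2.5 L/h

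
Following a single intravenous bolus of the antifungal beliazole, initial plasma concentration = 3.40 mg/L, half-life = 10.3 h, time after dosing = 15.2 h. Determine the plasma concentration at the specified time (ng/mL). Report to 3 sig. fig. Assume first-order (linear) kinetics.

1220 ng/mL

k = ln2 / t½ = 0.693147 / 10.3 = 0.06730 h⁻¹
C = C₀ · e^(−k·t) = 3.400 × e^(−0.06730 × 15.2)
  = 3.400 × 0.3595 = 1.222 mg/L
Convert: 1.222 mg/L × 1000 = 1222 ng/mL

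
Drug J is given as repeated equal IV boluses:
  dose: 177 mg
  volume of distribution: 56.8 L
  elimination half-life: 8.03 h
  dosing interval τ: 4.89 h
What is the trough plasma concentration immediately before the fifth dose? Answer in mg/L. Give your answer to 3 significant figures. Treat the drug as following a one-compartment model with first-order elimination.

4.84 mg/L

C₀ per dose = Dose / Vd = 177 / 56.8 = 3.116 mg/L
k = ln2 / t½ = 0.693147 / 8.03 = 0.08632 h⁻¹
Fraction remaining after one interval: r = e^(−kτ) = e^(−0.08632 × 4.89) = 0.6557
Before dose 5, 4 doses have been given (aged 1τ, 2τ, 3τ, 4τ).
C_trough = C₀ × (r + r² + … + r^4) = C₀ × r(1−r^4)/(1−r)
        = 3.116 × 0.6557 × (1 − 0.1849) / (1 − 0.6557) = 4.837 mg/L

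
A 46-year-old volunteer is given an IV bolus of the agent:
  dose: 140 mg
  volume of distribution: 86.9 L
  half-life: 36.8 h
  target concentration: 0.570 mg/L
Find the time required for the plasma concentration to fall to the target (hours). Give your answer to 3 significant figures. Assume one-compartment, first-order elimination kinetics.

55.2 h

C₀ = Dose / Vd = 140.0 / 86.9 = 1.611 mg/L
k = ln2 / t½ = 0.693147 / 36.8 = 0.01884 h⁻¹
t = ln(C₀ / C) / k = ln(1.611 / 0.570) / 0.01884
  = ln(2.826) / 0.01884 = 1.039 / 0.01884 = 55.15 h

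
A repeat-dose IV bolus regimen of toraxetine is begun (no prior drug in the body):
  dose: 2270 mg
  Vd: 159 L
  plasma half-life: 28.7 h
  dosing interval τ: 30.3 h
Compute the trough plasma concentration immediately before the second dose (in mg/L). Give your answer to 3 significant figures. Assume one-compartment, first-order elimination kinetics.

C₀ per dose = Dose / Vd = 2270 / 159 = 14.28 mg/L
k = ln2 / t½ = 0.693147 / 28.7 = 0.02415 h⁻¹
Fraction remaining after one interval: r = e^(−kτ) = e^(−0.02415 × 30.3) = 0.4811
Before dose 2, 1 dose has been given (aged 1τ).
C_trough = C₀ × r = 14.28 × 0.4811 = 6.870 mg/L

6.87 mg/L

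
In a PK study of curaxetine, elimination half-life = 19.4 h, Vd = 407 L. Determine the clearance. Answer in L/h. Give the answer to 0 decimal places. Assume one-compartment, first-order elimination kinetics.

15 L/h

k = ln2 / t½ = 0.693147 / 19.4 = 0.03573 h⁻¹
CL = k × Vd = 0.03573 × 407 = 14.54 L/h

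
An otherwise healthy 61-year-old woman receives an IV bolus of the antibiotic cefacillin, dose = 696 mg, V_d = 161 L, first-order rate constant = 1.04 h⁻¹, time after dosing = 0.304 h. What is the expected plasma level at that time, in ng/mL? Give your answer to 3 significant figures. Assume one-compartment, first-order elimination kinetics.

C₀ = Dose / Vd = 696.0 / 161 = 4.323 mg/L
C = C₀ · e^(−k·t) = 4.323 × e^(−1.040 × 0.304)
  = 4.323 × 0.7289 = 3.151 mg/L
Convert: 3.151 mg/L × 1000 = 3151 ng/mL

3150 ng/mL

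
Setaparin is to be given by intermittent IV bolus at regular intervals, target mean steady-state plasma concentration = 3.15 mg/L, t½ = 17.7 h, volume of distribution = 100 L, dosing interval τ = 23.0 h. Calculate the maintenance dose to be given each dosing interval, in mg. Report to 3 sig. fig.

284 mg

k = ln2 / t½ = 0.693147 / 17.7 = 0.03916 h⁻¹
CL = k × Vd = 0.03916 × 100 = 3.916 L/h
At steady state, Dose/τ = Css × CL.
Dose = Css × CL × τ = 3.15 × 3.916 × 23.0 = 283.7 mg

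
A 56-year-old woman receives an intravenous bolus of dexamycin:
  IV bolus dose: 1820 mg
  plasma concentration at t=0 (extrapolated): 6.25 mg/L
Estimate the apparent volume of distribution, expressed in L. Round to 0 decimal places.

Vd = Dose / C₀ = 1820 / 6.25 = 291.2 L

291 L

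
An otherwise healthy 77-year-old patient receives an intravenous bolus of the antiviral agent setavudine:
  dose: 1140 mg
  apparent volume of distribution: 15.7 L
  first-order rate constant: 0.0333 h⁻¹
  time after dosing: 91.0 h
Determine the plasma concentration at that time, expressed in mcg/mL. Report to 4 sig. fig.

3.507 mcg/mL

C₀ = Dose / Vd = 1140 / 15.7 = 72.61 mg/L
C = C₀ · e^(−k·t) = 72.61 × e^(−0.03330 × 91.0)
  = 72.61 × 0.04830 = 3.507 mg/L
(3.507 mg/L = 3.507 mcg/mL)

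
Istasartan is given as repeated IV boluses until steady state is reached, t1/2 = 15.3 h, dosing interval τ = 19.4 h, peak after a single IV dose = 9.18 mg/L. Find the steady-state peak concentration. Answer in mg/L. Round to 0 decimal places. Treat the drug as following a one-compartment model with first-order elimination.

16 mg/L

k = ln2 / t½ = 0.693147 / 15.3 = 0.04530 h⁻¹
e^(−kτ) = e^(−0.04530 × 19.4) = 0.4153
Accumulation ratio R = 1 / (1 − e^(−kτ)) = 1 / (1 − 0.4153) = 1.710
Steady-state peak = C₀ × R = 9.18 × 1.710 = 15.70 mg/L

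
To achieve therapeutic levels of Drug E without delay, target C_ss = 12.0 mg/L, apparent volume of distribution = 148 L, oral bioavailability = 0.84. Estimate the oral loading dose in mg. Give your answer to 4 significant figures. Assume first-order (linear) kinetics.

LD = Css × Vd / F = 12.0 × 148 / 0.84 = 2114 mg

2114 mg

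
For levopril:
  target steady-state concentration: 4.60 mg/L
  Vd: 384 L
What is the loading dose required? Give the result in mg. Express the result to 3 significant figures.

1770 mg

LD = Css × Vd = 4.60 × 384 = 1766 mg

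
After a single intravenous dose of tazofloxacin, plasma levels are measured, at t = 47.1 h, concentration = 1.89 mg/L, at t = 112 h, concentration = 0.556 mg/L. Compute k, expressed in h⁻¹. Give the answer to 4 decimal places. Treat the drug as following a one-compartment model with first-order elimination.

k = ln(C₁/C₂) / (t₂ − t₁) = ln(1.89/0.556) / (112 − 47.1)
  = 1.224 / 64.90 = 0.01886 h⁻¹

0.0189 h⁻¹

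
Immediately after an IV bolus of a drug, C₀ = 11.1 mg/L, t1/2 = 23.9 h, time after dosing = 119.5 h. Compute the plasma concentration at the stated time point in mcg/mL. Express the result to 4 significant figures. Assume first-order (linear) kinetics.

k = ln2 / t½ = 0.693147 / 23.9 = 0.02900 h⁻¹
t / t½ = 119.5 / 23.9 = 5 half-lives
C = C₀ × (1/2)^5 = 11.10 × 0.03125 = 0.3469 mg/L
(0.3469 mg/L = 0.3469 mcg/mL)

0.3469 mcg/mL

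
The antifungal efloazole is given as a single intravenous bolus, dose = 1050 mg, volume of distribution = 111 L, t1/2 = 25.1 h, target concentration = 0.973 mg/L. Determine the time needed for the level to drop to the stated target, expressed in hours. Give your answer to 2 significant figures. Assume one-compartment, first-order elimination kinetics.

82 h

C₀ = Dose / Vd = 1050 / 111 = 9.459 mg/L
k = ln2 / t½ = 0.693147 / 25.1 = 0.02762 h⁻¹
t = ln(C₀ / C) / k = ln(9.459 / 0.973) / 0.02762
  = ln(9.721) / 0.02762 = 2.274 / 0.02762 = 82.33 h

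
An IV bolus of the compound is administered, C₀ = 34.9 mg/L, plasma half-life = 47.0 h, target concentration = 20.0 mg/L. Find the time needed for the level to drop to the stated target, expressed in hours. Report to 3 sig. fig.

k = ln2 / t½ = 0.693147 / 47.0 = 0.01475 h⁻¹
t = ln(C₀ / C) / k = ln(34.90 / 20.0) / 0.01475
  = ln(1.745) / 0.01475 = 0.5568 / 0.01475 = 37.75 h

37.8 h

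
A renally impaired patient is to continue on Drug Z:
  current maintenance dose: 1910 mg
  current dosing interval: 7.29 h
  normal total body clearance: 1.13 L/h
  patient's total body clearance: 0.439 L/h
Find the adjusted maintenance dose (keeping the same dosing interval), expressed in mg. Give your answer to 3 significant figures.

742 mg

To keep the same average steady-state level, dosing rate must scale with clearance.
CL ratio = 0.439 / 1.13 = 0.3885
New dose (same interval) = 1910 × 0.3885 = 742.0 mg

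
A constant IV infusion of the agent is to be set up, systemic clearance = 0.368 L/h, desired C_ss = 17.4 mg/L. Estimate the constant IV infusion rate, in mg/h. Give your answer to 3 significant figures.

At steady state, infusion rate R₀ = Css × CL = 17.4 × 0.3680 = 6.403 mg/h

6.40 mg/h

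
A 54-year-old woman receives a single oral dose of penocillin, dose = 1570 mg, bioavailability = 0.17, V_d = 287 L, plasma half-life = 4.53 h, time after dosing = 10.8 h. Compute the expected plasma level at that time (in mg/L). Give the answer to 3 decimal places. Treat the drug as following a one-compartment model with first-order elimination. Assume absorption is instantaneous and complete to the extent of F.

0.178 mg/L

Amount reaching circulation = F × Dose = 0.17 × 1570 = 266.9 mg
C₀ = F·Dose / Vd = 266.9 / 287 = 0.9300 mg/L
k = ln2 / t½ = 0.693147 / 4.53 = 0.1530 h⁻¹
C = C₀ · e^(−k·t) = 0.9300 × e^(−0.1530 × 10.8)
  = 0.9300 × 0.1916 = 0.1782 mg/L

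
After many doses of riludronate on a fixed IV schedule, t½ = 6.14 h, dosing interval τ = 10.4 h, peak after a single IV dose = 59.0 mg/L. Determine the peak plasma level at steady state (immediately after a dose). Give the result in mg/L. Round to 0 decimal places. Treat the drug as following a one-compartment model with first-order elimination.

85 mg/L

k = ln2 / t½ = 0.693147 / 6.14 = 0.1129 h⁻¹
e^(−kτ) = e^(−0.1129 × 10.4) = 0.3091
Accumulation ratio R = 1 / (1 − e^(−kτ)) = 1 / (1 − 0.3091) = 1.447
Steady-state peak = C₀ × R = 59.0 × 1.447 = 85.37 mg/L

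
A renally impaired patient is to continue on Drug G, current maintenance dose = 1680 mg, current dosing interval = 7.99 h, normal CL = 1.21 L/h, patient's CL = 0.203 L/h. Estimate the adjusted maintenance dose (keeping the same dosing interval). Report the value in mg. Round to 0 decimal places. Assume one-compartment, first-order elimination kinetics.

282 mg

To keep the same average steady-state level, dosing rate must scale with clearance.
CL ratio = 0.203 / 1.21 = 0.1678
New dose (same interval) = 1680 × 0.1678 = 281.9 mg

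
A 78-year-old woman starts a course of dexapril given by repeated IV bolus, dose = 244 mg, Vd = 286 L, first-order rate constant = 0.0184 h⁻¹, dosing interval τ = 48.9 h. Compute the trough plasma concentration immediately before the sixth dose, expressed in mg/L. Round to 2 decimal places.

0.58 mg/L

C₀ per dose = Dose / Vd = 244 / 286 = 0.8531 mg/L
Fraction remaining after one interval: r = e^(−kτ) = e^(−0.01840 × 48.9) = 0.4067
Before dose 6, 5 doses have been given (aged 1τ, 2τ, 3τ, 4τ, 5τ).
C_trough = C₀ × (r + r² + … + r^5) = C₀ × r(1−r^5)/(1−r)
        = 0.8531 × 0.4067 × (1 − 0.01113) / (1 − 0.4067) = 0.5783 mg/L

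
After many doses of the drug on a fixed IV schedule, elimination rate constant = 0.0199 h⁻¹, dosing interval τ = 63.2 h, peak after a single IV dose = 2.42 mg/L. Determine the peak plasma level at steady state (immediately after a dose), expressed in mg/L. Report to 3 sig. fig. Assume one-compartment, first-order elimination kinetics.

e^(−kτ) = e^(−0.01990 × 63.2) = 0.2843
Accumulation ratio R = 1 / (1 − e^(−kτ)) = 1 / (1 − 0.2843) = 1.397
Steady-state peak = C₀ × R = 2.42 × 1.397 = 3.381 mg/L

3.38 mg/L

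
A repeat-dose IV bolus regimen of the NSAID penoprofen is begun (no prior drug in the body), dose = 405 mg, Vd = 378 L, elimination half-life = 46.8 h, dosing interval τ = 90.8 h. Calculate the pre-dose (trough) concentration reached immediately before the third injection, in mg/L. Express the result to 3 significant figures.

C₀ per dose = Dose / Vd = 405 / 378 = 1.071 mg/L
k = ln2 / t½ = 0.693147 / 46.8 = 0.01481 h⁻¹
Fraction remaining after one interval: r = e^(−kτ) = e^(−0.01481 × 90.8) = 0.2606
Before dose 3, 2 doses have been given (aged 1τ, 2τ).
C_trough = C₀ × (r + r²) = 1.071 × (0.2606 + 0.06791) = 0.3518 mg/L

0.352 mg/L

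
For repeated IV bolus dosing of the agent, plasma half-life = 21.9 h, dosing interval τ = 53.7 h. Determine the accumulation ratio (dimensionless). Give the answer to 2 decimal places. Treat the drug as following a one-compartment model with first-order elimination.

1.22

k = ln2 / t½ = 0.693147 / 21.9 = 0.03165 h⁻¹
e^(−kτ) = e^(−0.03165 × 53.7) = 0.1828
Accumulation ratio R = 1 / (1 − e^(−kτ)) = 1 / (1 − 0.1828) = 1.224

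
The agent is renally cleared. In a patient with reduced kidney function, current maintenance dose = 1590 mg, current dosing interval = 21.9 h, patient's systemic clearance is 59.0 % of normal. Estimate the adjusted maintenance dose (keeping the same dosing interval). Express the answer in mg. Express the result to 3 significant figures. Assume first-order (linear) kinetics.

To keep the same average steady-state level, dosing rate must scale with clearance.
CL ratio = 59.0 / 100 = 0.5900
New dose (same interval) = 1590 × 0.5900 = 938.1 mg

938 mg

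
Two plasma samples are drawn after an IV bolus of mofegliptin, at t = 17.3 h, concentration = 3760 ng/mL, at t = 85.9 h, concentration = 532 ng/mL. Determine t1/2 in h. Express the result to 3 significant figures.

k = ln(C₁/C₂) / (t₂ − t₁) = ln(3760/532) / (85.9 − 17.3)
  = 1.956 / 68.60 = 0.02851 h⁻¹
t½ = ln2 / k = 0.693147 / 0.02851 = 24.31 h

24.3 h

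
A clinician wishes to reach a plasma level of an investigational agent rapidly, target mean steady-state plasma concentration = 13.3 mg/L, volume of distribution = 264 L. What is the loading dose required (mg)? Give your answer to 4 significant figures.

3511 mg

LD = Css × Vd = 13.3 × 264 = 3511 mg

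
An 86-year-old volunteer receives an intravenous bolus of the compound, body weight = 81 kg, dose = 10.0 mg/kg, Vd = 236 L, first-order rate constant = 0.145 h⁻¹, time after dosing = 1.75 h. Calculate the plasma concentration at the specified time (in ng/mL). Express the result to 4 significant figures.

2663 ng/mL

Total dose = 10.0 × 81 = 810.0 mg
C₀ = Dose / Vd = 810.0 / 236 = 3.432 mg/L
C = C₀ · e^(−k·t) = 3.432 × e^(−0.1450 × 1.75)
  = 3.432 × 0.7759 = 2.663 mg/L
Convert: 2.663 mg/L × 1000 = 2663 ng/mL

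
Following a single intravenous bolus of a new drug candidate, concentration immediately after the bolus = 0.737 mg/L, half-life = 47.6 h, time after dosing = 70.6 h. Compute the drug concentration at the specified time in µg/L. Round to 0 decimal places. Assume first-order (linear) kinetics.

264 µg/L

k = ln2 / t½ = 0.693147 / 47.6 = 0.01456 h⁻¹
C = C₀ · e^(−k·t) = 0.7370 × e^(−0.01456 × 70.6)
  = 0.7370 × 0.3577 = 0.2636 mg/L
Convert: 0.2636 mg/L × 1000 = 263.6 µg/L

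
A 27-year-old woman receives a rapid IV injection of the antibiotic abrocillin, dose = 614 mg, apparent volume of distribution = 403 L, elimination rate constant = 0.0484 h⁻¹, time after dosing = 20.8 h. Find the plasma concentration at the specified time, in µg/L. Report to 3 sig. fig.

C₀ = Dose / Vd = 614.0 / 403 = 1.524 mg/L
C = C₀ · e^(−k·t) = 1.524 × e^(−0.04840 × 20.8)
  = 1.524 × 0.3654 = 0.5569 mg/L
Convert: 0.5569 mg/L × 1000 = 556.9 µg/L

557 µg/L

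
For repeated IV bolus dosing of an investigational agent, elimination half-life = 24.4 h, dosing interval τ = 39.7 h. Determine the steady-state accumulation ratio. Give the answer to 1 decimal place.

k = ln2 / t½ = 0.693147 / 24.4 = 0.02841 h⁻¹
e^(−kτ) = e^(−0.02841 × 39.7) = 0.3237
Accumulation ratio R = 1 / (1 − e^(−kτ)) = 1 / (1 − 0.3237) = 1.479

1.5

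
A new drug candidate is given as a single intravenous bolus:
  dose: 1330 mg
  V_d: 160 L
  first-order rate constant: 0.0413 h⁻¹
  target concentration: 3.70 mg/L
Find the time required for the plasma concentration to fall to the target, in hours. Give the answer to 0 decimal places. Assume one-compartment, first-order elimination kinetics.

C₀ = Dose / Vd = 1330 / 160 = 8.313 mg/L
t = ln(C₀ / C) / k = ln(8.313 / 3.70) / 0.04130
  = ln(2.247) / 0.04130 = 0.8096 / 0.04130 = 19.60 h

20 h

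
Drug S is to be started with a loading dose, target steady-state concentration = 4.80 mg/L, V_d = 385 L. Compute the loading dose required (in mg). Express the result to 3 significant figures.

1850 mg

LD = Css × Vd = 4.80 × 385 = 1848 mg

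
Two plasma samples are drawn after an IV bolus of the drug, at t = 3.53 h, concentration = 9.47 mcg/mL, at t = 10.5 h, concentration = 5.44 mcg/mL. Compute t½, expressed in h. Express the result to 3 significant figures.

8.72 h

k = ln(C₁/C₂) / (t₂ − t₁) = ln(9.47/5.44) / (10.5 − 3.53)
  = 0.5543 / 6.970 = 0.07953 h⁻¹
t½ = ln2 / k = 0.693147 / 0.07953 = 8.716 h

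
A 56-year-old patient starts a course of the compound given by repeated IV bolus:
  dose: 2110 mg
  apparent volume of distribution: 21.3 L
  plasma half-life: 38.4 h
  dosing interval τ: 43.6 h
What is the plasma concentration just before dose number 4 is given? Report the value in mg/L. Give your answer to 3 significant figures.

C₀ per dose = Dose / Vd = 2110 / 21.3 = 99.06 mg/L
k = ln2 / t½ = 0.693147 / 38.4 = 0.01805 h⁻¹
Fraction remaining after one interval: r = e^(−kτ) = e^(−0.01805 × 43.6) = 0.4552
Before dose 4, 3 doses have been given (aged 1τ, 2τ, 3τ).
C_trough = C₀ × (r + r² + … + r^3) = C₀ × r(1−r^3)/(1−r)
        = 99.06 × 0.4552 × (1 − 0.09432) / (1 − 0.4552) = 74.96 mg/L

75.0 mg/L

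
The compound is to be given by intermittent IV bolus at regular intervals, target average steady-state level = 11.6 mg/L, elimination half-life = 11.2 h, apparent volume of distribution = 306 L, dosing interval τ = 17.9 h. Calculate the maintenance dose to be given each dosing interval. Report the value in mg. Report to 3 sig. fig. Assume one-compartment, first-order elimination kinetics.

k = ln2 / t½ = 0.693147 / 11.2 = 0.06189 h⁻¹
CL = k × Vd = 0.06189 × 306 = 18.94 L/h
At steady state, Dose/τ = Css × CL.
Dose = Css × CL × τ = 11.6 × 18.94 × 17.9 = 3933 mg

3930 mg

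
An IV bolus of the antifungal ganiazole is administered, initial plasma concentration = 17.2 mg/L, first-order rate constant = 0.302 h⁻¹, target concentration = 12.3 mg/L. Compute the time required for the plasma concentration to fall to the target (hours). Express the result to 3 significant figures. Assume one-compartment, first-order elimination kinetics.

t = ln(C₀ / C) / k = ln(17.20 / 12.3) / 0.3020
  = ln(1.398) / 0.3020 = 0.3350 / 0.3020 = 1.109 h

1.11 h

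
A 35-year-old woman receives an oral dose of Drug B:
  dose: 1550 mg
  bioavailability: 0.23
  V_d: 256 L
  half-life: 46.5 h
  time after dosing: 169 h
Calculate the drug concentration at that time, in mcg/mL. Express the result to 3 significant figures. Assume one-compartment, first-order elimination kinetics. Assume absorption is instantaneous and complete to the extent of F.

Amount reaching circulation = F × Dose = 0.23 × 1550 = 356.5 mg
C₀ = F·Dose / Vd = 356.5 / 256 = 1.393 mg/L
k = ln2 / t½ = 0.693147 / 46.5 = 0.01491 h⁻¹
C = C₀ · e^(−k·t) = 1.393 × e^(−0.01491 × 169)
  = 1.393 × 0.08048 = 0.1121 mg/L
(0.1121 mg/L = 0.1121 mcg/mL)

0.112 mcg/mL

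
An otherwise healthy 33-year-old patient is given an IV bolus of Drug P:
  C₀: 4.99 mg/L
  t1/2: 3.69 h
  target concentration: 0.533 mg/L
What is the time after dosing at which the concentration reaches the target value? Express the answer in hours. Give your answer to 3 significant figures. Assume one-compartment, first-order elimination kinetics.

k = ln2 / t½ = 0.693147 / 3.69 = 0.1878 h⁻¹
t = ln(C₀ / C) / k = ln(4.990 / 0.533) / 0.1878
  = ln(9.362) / 0.1878 = 2.237 / 0.1878 = 11.91 h

11.9 h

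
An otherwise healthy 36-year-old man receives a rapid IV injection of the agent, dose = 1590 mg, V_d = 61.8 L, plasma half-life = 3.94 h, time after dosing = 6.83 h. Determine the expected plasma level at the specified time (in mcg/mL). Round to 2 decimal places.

7.74 mcg/mL

C₀ = Dose / Vd = 1590 / 61.8 = 25.73 mg/L
k = ln2 / t½ = 0.693147 / 3.94 = 0.1759 h⁻¹
C = C₀ · e^(−k·t) = 25.73 × e^(−0.1759 × 6.83)
  = 25.73 × 0.3008 = 7.740 mg/L
(7.740 mg/L = 7.740 mcg/mL)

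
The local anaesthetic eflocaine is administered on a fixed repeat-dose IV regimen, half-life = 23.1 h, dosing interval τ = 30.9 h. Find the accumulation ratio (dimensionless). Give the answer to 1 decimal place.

k = ln2 / t½ = 0.693147 / 23.1 = 0.03001 h⁻¹
e^(−kτ) = e^(−0.03001 × 30.9) = 0.3956
Accumulation ratio R = 1 / (1 − e^(−kτ)) = 1 / (1 − 0.3956) = 1.655

1.7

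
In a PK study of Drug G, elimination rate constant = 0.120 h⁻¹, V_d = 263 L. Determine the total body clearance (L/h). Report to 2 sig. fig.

32 L/h

CL = k × Vd = 0.120 × 263 = 31.56 L/h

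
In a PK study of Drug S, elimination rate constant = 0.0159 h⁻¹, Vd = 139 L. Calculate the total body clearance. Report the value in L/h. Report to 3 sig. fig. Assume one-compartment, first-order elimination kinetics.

2.21 L/h

CL = k × Vd = 0.0159 × 139 = 2.210 L/h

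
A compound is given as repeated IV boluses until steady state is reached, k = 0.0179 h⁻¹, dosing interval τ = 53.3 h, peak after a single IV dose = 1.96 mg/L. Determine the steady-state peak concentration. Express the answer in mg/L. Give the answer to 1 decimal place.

e^(−kτ) = e^(−0.01790 × 53.3) = 0.3852
Accumulation ratio R = 1 / (1 − e^(−kτ)) = 1 / (1 − 0.3852) = 1.627
Steady-state peak = C₀ × R = 1.96 × 1.627 = 3.189 mg/L

3.2 mg/L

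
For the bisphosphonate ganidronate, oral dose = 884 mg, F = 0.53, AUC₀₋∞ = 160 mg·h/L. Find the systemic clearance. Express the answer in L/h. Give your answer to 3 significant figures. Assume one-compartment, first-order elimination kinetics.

CL = F·Dose / AUC = 0.53 × 884 / 160 = 2.928 L/h

2.93 L/h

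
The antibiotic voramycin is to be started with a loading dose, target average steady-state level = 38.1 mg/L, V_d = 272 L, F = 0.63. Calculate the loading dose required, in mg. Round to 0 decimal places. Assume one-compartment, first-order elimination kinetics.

16450 mg

LD = Css × Vd / F = 38.1 × 272 / 0.63 = 16450 mg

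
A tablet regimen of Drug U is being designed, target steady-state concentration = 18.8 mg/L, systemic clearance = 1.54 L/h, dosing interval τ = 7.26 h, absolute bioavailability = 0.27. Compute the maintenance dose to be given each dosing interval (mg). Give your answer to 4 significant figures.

778.5 mg

At steady state, F × (Dose/τ) = Css × CL.
Dose = Css × CL × τ / F = 18.8 × 1.540 × 7.26 / 0.27 = 778.5 mg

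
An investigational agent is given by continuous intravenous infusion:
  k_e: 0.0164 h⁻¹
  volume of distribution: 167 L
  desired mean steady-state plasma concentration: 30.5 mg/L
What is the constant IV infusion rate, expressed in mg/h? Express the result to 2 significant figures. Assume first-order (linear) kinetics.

CL = k × Vd = 0.01640 × 167 = 2.739 L/h
At steady state, infusion rate R₀ = Css × CL = 30.5 × 2.739 = 83.54 mg/h

84 mg/h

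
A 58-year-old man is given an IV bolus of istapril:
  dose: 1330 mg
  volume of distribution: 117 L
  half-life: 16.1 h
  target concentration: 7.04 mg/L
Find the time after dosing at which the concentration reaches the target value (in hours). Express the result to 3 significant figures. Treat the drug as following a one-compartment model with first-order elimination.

11.1 h

C₀ = Dose / Vd = 1330 / 117 = 11.37 mg/L
k = ln2 / t½ = 0.693147 / 16.1 = 0.04305 h⁻¹
t = ln(C₀ / C) / k = ln(11.37 / 7.04) / 0.04305
  = ln(1.615) / 0.04305 = 0.4793 / 0.04305 = 11.13 h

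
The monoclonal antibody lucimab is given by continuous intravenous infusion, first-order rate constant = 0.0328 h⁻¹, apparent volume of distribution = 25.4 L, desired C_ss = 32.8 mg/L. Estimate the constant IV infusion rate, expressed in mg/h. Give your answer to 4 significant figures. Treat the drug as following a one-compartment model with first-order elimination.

CL = k × Vd = 0.03280 × 25.4 = 0.8331 L/h
At steady state, infusion rate R₀ = Css × CL = 32.8 × 0.8331 = 27.33 mg/h

27.33 mg/h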